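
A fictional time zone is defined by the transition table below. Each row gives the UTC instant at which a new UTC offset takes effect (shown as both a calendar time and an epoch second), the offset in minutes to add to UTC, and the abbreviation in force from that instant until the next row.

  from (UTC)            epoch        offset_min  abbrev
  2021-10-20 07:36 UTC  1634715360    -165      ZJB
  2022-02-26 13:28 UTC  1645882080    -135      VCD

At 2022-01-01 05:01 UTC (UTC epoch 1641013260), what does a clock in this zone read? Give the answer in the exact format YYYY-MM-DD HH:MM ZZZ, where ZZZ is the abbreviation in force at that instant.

Query: 2022-01-01 05:01 UTC
Rule 1/2 (ZJB, -02:45): 2021-10-20 07:36 UTC ≤ query < 2022-02-26 13:28 UTC
5·60 + 1 - 165 = 136 min
136 = 0·1440 + 136; 136 = 2·60 + 16 → 02:16, same day
→ 2022-01-01 02:16 ZJB

2022-01-01 02:16 ZJB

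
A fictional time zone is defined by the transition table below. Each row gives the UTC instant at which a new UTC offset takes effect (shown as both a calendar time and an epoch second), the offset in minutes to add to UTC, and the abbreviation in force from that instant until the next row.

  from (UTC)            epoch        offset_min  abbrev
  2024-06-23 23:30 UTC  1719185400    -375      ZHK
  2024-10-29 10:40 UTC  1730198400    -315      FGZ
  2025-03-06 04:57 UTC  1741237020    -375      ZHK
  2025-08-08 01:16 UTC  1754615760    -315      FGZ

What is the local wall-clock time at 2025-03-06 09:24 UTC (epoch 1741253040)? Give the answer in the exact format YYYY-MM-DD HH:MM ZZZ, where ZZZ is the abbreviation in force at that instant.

2025-03-06 03:09 ZHK

Query: 2025-03-06 09:24 UTC
Rule 3/4 (ZHK, -06:15): 2025-03-06 04:57 UTC ≤ query < 2025-08-08 01:16 UTC
9·60 + 24 - 375 = 189 min
189 = 0·1440 + 189; 189 = 3·60 + 9 → 03:09, same day
→ 2025-03-06 03:09 ZHK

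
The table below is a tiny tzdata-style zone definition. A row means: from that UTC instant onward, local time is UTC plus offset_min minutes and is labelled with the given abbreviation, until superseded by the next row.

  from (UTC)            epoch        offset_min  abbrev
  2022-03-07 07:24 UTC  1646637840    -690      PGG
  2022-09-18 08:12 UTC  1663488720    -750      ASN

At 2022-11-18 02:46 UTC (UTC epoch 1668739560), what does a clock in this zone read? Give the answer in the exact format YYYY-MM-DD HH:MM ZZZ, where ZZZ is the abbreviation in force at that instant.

Query: 2022-11-18 02:46 UTC
Rule 2/2 (ASN, -12:30): 2022-09-18 08:12 UTC ≤ query < +∞
2·60 + 46 - 750 = -584 min
-584 = -1·1440 + 856; 856 = 14·60 + 16 → 14:16, 2022-11-18 - 1 day = 2022-11-17
→ 2022-11-17 14:16 ASN

2022-11-17 14:16 ASN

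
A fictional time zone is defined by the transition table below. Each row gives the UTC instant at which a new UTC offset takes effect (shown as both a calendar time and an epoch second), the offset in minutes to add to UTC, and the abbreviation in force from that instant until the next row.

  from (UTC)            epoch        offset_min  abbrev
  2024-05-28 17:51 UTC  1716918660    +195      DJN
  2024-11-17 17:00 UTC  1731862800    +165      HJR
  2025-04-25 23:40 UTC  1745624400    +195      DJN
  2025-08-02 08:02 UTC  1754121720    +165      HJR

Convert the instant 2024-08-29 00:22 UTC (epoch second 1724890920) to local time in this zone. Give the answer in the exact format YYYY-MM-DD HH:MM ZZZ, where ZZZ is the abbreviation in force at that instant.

Query: 2024-08-29 00:22 UTC
Rule 1/4 (DJN, +03:15): 2024-05-28 17:51 UTC ≤ query < 2024-11-17 17:00 UTC
0·60 + 22 + 195 = 217 min
217 = 0·1440 + 217; 217 = 3·60 + 37 → 03:37, same day
→ 2024-08-29 03:37 DJN

2024-08-29 03:37 DJN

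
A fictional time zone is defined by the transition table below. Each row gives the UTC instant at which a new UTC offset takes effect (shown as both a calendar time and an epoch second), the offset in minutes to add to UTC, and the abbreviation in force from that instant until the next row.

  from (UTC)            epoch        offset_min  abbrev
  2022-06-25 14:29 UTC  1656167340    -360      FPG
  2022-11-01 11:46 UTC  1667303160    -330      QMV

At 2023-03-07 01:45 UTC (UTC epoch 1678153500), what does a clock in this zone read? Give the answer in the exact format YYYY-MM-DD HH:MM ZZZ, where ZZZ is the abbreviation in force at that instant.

2023-03-06 20:15 QMV

Query: 2023-03-07 01:45 UTC
Rule 2/2 (QMV, -05:30): 2022-11-01 11:46 UTC ≤ query < +∞
1·60 + 45 - 330 = -225 min
-225 = -1·1440 + 1215; 1215 = 20·60 + 15 → 20:15, 2023-03-07 - 1 day = 2023-03-06
→ 2023-03-06 20:15 QMV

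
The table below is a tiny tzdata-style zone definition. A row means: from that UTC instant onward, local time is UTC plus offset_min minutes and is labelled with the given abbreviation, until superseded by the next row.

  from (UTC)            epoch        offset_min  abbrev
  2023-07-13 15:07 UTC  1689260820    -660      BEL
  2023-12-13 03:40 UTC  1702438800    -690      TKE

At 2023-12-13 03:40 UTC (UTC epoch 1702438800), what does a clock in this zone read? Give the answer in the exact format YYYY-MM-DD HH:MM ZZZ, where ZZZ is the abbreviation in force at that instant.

Query: 2023-12-13 03:40 UTC
Rule 2/2 (TKE, -11:30): 2023-12-13 03:40 UTC ≤ query < +∞
3·60 + 40 - 690 = -470 min
-470 = -1·1440 + 970; 970 = 16·60 + 10 → 16:10, 2023-12-13 - 1 day = 2023-12-12
→ 2023-12-12 16:10 TKE

2023-12-12 16:10 TKE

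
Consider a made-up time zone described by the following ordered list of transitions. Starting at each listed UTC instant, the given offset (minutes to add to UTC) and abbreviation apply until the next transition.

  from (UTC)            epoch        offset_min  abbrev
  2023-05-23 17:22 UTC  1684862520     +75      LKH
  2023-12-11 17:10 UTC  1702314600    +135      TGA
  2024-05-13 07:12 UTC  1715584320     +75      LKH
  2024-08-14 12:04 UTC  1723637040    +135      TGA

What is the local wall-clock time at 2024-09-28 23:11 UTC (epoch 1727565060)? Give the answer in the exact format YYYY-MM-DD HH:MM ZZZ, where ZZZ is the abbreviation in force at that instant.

2024-09-29 01:26 TGA

Query: 2024-09-28 23:11 UTC
Rule 4/4 (TGA, +02:15): 2024-08-14 12:04 UTC ≤ query < +∞
23·60 + 11 + 135 = 1526 min
1526 = 1·1440 + 86; 86 = 1·60 + 26 → 01:26, 2024-09-28 + 1 day = 2024-09-29
→ 2024-09-29 01:26 TGA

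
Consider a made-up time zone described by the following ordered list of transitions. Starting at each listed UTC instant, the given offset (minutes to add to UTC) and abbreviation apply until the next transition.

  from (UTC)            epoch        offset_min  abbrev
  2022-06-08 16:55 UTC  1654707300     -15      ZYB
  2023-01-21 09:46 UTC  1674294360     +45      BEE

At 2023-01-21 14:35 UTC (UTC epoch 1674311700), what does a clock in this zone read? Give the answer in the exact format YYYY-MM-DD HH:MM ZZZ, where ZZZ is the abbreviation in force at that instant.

Query: 2023-01-21 14:35 UTC
Rule 2/2 (BEE, +00:45): 2023-01-21 09:46 UTC ≤ query < +∞
14·60 + 35 + 45 = 920 min
920 = 0·1440 + 920; 920 = 15·60 + 20 → 15:20, same day
→ 2023-01-21 15:20 BEE

2023-01-21 15:20 BEE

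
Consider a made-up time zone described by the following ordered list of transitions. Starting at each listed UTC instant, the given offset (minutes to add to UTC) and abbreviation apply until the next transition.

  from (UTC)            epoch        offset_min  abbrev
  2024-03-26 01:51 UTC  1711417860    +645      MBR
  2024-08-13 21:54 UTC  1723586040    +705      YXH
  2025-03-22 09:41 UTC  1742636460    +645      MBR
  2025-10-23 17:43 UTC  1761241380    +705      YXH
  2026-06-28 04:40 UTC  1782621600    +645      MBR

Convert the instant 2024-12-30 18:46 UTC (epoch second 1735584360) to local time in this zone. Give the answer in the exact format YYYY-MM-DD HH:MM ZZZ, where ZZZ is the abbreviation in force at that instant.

Query: 2024-12-30 18:46 UTC
Rule 2/5 (YXH, +11:45): 2024-08-13 21:54 UTC ≤ query < 2025-03-22 09:41 UTC
18·60 + 46 + 705 = 1831 min
1831 = 1·1440 + 391; 391 = 6·60 + 31 → 06:31, 2024-12-30 + 1 day = 2024-12-31
→ 2024-12-31 06:31 YXH

2024-12-31 06:31 YXH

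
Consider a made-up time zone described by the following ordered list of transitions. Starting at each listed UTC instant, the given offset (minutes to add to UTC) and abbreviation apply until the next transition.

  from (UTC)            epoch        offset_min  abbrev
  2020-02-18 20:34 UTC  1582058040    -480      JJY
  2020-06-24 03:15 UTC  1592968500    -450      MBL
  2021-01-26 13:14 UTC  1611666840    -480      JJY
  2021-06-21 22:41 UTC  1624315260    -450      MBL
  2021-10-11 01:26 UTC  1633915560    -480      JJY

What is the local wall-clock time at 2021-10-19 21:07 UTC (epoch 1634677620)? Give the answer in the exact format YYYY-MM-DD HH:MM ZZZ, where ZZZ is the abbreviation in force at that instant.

Query: 2021-10-19 21:07 UTC
Rule 5/5 (JJY, -08:00): 2021-10-11 01:26 UTC ≤ query < +∞
21·60 + 7 - 480 = 787 min
787 = 0·1440 + 787; 787 = 13·60 + 7 → 13:07, same day
→ 2021-10-19 13:07 JJY

2021-10-19 13:07 JJY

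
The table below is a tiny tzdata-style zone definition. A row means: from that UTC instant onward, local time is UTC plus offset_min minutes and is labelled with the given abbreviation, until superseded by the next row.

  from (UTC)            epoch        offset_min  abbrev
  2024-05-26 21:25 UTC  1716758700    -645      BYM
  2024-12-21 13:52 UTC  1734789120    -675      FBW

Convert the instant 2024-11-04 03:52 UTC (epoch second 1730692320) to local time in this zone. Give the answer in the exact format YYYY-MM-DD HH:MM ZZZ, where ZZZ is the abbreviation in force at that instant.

Query: 2024-11-04 03:52 UTC
Rule 1/2 (BYM, -10:45): 2024-05-26 21:25 UTC ≤ query < 2024-12-21 13:52 UTC
3·60 + 52 - 645 = -413 min
-413 = -1·1440 + 1027; 1027 = 17·60 + 7 → 17:07, 2024-11-04 - 1 day = 2024-11-03
→ 2024-11-03 17:07 BYM

2024-11-03 17:07 BYM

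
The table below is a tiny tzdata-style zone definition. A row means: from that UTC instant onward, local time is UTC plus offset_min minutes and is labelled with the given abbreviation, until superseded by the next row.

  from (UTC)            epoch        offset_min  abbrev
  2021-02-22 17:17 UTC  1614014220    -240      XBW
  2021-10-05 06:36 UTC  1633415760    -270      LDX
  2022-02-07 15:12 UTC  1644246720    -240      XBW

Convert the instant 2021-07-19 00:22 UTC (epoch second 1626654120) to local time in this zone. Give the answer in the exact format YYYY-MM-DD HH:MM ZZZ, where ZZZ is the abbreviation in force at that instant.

Query: 2021-07-19 00:22 UTC
Rule 1/3 (XBW, -04:00): 2021-02-22 17:17 UTC ≤ query < 2021-10-05 06:36 UTC
0·60 + 22 - 240 = -218 min
-218 = -1·1440 + 1222; 1222 = 20·60 + 22 → 20:22, 2021-07-19 - 1 day = 2021-07-18
→ 2021-07-18 20:22 XBW

2021-07-18 20:22 XBW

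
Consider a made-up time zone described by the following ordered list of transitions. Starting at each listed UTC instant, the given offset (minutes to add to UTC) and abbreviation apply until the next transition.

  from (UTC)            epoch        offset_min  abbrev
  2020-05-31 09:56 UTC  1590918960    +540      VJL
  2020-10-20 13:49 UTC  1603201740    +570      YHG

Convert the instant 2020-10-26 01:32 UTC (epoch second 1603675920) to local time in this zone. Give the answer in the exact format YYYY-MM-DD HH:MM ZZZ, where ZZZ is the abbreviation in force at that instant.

2020-10-26 11:02 YHG

Query: 2020-10-26 01:32 UTC
Rule 2/2 (YHG, +09:30): 2020-10-20 13:49 UTC ≤ query < +∞
1·60 + 32 + 570 = 662 min
662 = 0·1440 + 662; 662 = 11·60 + 2 → 11:02, same day
→ 2020-10-26 11:02 YHG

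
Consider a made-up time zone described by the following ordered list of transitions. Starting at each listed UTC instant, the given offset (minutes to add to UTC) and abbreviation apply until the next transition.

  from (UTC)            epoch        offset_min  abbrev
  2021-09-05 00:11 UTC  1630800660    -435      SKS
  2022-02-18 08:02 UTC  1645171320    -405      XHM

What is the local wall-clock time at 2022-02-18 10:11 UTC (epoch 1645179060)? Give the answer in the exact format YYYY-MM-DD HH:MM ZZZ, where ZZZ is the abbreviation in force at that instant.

2022-02-18 03:26 XHM

Query: 2022-02-18 10:11 UTC
Rule 2/2 (XHM, -06:45): 2022-02-18 08:02 UTC ≤ query < +∞
10·60 + 11 - 405 = 206 min
206 = 0·1440 + 206; 206 = 3·60 + 26 → 03:26, same day
→ 2022-02-18 03:26 XHM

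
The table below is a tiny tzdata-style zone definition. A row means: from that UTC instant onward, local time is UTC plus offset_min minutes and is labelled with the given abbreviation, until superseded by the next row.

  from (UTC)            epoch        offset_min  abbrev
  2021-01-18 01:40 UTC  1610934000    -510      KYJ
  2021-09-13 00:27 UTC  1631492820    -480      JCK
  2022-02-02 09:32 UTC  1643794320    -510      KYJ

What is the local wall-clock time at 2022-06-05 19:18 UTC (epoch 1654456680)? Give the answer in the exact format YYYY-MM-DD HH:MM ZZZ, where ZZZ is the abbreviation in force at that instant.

2022-06-05 10:48 KYJ

Query: 2022-06-05 19:18 UTC
Rule 3/3 (KYJ, -08:30): 2022-02-02 09:32 UTC ≤ query < +∞
19·60 + 18 - 510 = 648 min
648 = 0·1440 + 648; 648 = 10·60 + 48 → 10:48, same day
→ 2022-06-05 10:48 KYJ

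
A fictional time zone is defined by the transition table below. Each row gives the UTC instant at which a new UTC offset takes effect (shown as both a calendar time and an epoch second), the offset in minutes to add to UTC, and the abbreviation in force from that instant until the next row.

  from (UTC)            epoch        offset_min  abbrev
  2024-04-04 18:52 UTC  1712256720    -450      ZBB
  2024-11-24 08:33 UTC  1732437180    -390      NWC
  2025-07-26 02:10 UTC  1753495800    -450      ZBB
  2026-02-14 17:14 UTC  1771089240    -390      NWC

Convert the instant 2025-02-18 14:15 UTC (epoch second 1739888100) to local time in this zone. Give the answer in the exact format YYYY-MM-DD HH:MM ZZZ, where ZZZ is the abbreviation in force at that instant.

2025-02-18 07:45 NWC

Query: 2025-02-18 14:15 UTC
Rule 2/4 (NWC, -06:30): 2024-11-24 08:33 UTC ≤ query < 2025-07-26 02:10 UTC
14·60 + 15 - 390 = 465 min
465 = 0·1440 + 465; 465 = 7·60 + 45 → 07:45, same day
→ 2025-02-18 07:45 NWC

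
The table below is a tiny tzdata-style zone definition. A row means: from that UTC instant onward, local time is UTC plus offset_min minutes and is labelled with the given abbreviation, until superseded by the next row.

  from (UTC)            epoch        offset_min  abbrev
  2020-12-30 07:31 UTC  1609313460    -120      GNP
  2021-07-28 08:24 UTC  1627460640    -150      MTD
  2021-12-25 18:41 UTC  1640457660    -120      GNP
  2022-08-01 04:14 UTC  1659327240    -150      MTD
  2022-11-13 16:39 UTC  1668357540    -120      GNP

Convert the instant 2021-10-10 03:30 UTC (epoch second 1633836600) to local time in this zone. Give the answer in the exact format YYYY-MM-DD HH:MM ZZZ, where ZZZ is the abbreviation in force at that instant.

Query: 2021-10-10 03:30 UTC
Rule 2/5 (MTD, -02:30): 2021-07-28 08:24 UTC ≤ query < 2021-12-25 18:41 UTC
3·60 + 30 - 150 = 60 min
60 = 0·1440 + 60; 60 = 1·60 + 0 → 01:00, same day
→ 2021-10-10 01:00 MTD

2021-10-10 01:00 MTD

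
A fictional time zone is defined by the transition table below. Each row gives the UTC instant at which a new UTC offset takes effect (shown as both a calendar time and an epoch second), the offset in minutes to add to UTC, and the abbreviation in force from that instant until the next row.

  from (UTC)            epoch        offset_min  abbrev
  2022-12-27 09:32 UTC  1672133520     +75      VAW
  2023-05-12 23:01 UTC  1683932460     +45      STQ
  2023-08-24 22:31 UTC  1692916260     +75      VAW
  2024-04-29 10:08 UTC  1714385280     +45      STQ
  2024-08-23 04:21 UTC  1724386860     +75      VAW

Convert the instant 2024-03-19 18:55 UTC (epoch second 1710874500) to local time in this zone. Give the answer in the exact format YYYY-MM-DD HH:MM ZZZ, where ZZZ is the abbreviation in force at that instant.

2024-03-19 20:10 VAW

Query: 2024-03-19 18:55 UTC
Rule 3/5 (VAW, +01:15): 2023-08-24 22:31 UTC ≤ query < 2024-04-29 10:08 UTC
18·60 + 55 + 75 = 1210 min
1210 = 0·1440 + 1210; 1210 = 20·60 + 10 → 20:10, same day
→ 2024-03-19 20:10 VAW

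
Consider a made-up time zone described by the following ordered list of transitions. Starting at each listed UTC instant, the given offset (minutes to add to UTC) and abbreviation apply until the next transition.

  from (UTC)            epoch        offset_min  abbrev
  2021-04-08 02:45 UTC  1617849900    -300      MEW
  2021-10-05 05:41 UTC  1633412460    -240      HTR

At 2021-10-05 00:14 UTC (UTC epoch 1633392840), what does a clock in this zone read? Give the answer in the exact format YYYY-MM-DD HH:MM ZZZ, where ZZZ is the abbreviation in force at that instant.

2021-10-04 19:14 MEW

Query: 2021-10-05 00:14 UTC
Rule 1/2 (MEW, -05:00): 2021-04-08 02:45 UTC ≤ query < 2021-10-05 05:41 UTC
0·60 + 14 - 300 = -286 min
-286 = -1·1440 + 1154; 1154 = 19·60 + 14 → 19:14, 2021-10-05 - 1 day = 2021-10-04
→ 2021-10-04 19:14 MEW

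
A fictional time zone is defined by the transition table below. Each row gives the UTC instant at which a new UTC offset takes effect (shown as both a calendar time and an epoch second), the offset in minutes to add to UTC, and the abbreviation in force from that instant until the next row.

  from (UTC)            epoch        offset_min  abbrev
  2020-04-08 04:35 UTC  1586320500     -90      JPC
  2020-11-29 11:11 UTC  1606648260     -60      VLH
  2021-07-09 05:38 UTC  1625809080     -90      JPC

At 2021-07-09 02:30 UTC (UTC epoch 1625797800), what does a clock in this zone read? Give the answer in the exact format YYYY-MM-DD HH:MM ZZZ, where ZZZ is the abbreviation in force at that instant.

Query: 2021-07-09 02:30 UTC
Rule 2/3 (VLH, -01:00): 2020-11-29 11:11 UTC ≤ query < 2021-07-09 05:38 UTC
2·60 + 30 - 60 = 90 min
90 = 0·1440 + 90; 90 = 1·60 + 30 → 01:30, same day
→ 2021-07-09 01:30 VLH

2021-07-09 01:30 VLH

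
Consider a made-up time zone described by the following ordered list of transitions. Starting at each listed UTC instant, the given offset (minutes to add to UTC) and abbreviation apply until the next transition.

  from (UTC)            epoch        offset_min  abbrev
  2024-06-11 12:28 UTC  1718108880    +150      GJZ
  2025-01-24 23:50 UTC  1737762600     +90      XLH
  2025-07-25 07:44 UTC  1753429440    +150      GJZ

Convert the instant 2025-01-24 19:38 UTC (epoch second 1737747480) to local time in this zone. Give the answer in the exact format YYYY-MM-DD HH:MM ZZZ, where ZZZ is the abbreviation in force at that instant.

2025-01-24 22:08 GJZ

Query: 2025-01-24 19:38 UTC
Rule 1/3 (GJZ, +02:30): 2024-06-11 12:28 UTC ≤ query < 2025-01-24 23:50 UTC
19·60 + 38 + 150 = 1328 min
1328 = 0·1440 + 1328; 1328 = 22·60 + 8 → 22:08, same day
→ 2025-01-24 22:08 GJZ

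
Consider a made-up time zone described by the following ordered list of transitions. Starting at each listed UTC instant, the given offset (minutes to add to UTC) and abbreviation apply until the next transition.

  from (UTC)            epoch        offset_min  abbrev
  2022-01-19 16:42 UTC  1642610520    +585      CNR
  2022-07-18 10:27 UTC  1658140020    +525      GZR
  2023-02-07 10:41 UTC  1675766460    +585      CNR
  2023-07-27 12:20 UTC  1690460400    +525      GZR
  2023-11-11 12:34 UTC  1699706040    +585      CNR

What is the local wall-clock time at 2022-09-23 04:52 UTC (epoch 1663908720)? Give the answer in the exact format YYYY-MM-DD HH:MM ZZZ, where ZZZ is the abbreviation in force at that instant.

2022-09-23 13:37 GZR

Query: 2022-09-23 04:52 UTC
Rule 2/5 (GZR, +08:45): 2022-07-18 10:27 UTC ≤ query < 2023-02-07 10:41 UTC
4·60 + 52 + 525 = 817 min
817 = 0·1440 + 817; 817 = 13·60 + 37 → 13:37, same day
→ 2022-09-23 13:37 GZR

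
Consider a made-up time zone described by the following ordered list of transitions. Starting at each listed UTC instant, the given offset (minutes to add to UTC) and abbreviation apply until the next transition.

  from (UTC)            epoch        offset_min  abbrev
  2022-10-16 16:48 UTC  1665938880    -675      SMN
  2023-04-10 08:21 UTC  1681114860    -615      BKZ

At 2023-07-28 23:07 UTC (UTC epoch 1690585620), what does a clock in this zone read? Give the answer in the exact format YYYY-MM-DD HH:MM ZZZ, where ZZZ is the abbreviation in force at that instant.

Query: 2023-07-28 23:07 UTC
Rule 2/2 (BKZ, -10:15): 2023-04-10 08:21 UTC ≤ query < +∞
23·60 + 7 - 615 = 772 min
772 = 0·1440 + 772; 772 = 12·60 + 52 → 12:52, same day
→ 2023-07-28 12:52 BKZ

2023-07-28 12:52 BKZ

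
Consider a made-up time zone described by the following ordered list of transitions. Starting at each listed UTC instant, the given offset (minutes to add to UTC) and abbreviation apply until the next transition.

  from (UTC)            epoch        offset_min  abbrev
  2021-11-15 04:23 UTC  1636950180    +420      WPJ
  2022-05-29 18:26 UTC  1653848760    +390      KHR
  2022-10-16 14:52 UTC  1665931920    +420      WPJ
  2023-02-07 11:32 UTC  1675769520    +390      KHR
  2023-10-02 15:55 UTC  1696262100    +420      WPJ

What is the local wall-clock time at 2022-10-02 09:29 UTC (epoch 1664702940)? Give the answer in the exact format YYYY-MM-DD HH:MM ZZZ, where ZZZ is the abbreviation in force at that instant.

Query: 2022-10-02 09:29 UTC
Rule 2/5 (KHR, +06:30): 2022-05-29 18:26 UTC ≤ query < 2022-10-16 14:52 UTC
9·60 + 29 + 390 = 959 min
959 = 0·1440 + 959; 959 = 15·60 + 59 → 15:59, same day
→ 2022-10-02 15:59 KHR

2022-10-02 15:59 KHR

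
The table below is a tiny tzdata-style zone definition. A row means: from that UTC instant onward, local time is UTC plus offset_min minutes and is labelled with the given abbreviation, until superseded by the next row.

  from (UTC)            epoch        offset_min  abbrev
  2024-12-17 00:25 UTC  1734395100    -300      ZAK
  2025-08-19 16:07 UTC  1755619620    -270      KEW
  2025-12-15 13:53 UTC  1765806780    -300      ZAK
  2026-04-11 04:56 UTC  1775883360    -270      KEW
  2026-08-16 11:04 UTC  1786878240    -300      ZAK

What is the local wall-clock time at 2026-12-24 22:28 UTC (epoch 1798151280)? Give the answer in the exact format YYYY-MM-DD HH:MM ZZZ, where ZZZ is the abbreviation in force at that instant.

2026-12-24 17:28 ZAK

Query: 2026-12-24 22:28 UTC
Rule 5/5 (ZAK, -05:00): 2026-08-16 11:04 UTC ≤ query < +∞
22·60 + 28 - 300 = 1048 min
1048 = 0·1440 + 1048; 1048 = 17·60 + 28 → 17:28, same day
→ 2026-12-24 17:28 ZAK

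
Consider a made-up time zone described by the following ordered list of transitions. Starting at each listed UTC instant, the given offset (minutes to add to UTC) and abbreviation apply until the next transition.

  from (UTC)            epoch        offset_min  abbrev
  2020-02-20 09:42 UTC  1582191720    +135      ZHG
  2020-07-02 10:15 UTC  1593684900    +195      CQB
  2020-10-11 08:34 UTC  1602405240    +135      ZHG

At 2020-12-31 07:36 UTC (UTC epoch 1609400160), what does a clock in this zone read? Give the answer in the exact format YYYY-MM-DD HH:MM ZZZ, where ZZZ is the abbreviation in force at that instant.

2020-12-31 09:51 ZHG

Query: 2020-12-31 07:36 UTC
Rule 3/3 (ZHG, +02:15): 2020-10-11 08:34 UTC ≤ query < +∞
7·60 + 36 + 135 = 591 min
591 = 0·1440 + 591; 591 = 9·60 + 51 → 09:51, same day
→ 2020-12-31 09:51 ZHG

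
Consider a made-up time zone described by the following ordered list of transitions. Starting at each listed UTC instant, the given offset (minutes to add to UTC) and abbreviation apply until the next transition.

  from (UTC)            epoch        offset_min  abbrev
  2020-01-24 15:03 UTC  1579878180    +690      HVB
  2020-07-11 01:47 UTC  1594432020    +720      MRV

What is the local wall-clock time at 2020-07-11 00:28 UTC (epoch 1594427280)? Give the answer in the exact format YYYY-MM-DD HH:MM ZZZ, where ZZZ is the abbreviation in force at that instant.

Query: 2020-07-11 00:28 UTC
Rule 1/2 (HVB, +11:30): 2020-01-24 15:03 UTC ≤ query < 2020-07-11 01:47 UTC
0·60 + 28 + 690 = 718 min
718 = 0·1440 + 718; 718 = 11·60 + 58 → 11:58, same day
→ 2020-07-11 11:58 HVB

2020-07-11 11:58 HVB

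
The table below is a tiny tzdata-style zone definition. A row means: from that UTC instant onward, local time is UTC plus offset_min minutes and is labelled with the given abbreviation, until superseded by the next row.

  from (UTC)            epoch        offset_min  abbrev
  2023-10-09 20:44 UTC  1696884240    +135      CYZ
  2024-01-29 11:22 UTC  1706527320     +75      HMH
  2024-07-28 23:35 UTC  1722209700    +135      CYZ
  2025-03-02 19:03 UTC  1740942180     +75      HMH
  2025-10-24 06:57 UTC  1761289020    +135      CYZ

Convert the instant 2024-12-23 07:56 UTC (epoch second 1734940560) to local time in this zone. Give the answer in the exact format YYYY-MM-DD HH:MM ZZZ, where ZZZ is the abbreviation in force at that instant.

Query: 2024-12-23 07:56 UTC
Rule 3/5 (CYZ, +02:15): 2024-07-28 23:35 UTC ≤ query < 2025-03-02 19:03 UTC
7·60 + 56 + 135 = 611 min
611 = 0·1440 + 611; 611 = 10·60 + 11 → 10:11, same day
→ 2024-12-23 10:11 CYZ

2024-12-23 10:11 CYZ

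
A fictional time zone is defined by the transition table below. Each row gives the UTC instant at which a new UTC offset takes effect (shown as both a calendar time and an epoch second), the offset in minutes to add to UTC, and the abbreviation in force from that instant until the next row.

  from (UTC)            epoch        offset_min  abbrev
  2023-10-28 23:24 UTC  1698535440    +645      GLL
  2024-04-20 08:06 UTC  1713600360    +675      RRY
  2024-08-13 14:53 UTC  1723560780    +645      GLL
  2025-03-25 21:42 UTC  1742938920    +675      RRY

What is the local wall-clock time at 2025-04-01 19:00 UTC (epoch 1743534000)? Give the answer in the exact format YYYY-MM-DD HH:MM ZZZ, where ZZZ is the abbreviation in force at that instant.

2025-04-02 06:15 RRY

Query: 2025-04-01 19:00 UTC
Rule 4/4 (RRY, +11:15): 2025-03-25 21:42 UTC ≤ query < +∞
19·60 + 0 + 675 = 1815 min
1815 = 1·1440 + 375; 375 = 6·60 + 15 → 06:15, 2025-04-01 + 1 day = 2025-04-02
→ 2025-04-02 06:15 RRY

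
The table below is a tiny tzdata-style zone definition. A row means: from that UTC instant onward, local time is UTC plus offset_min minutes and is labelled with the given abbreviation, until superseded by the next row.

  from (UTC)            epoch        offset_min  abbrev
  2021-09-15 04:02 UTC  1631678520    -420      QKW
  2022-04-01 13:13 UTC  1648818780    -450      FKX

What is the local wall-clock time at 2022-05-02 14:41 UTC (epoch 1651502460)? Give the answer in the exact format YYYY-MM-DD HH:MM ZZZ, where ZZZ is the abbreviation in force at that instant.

2022-05-02 07:11 FKX

Query: 2022-05-02 14:41 UTC
Rule 2/2 (FKX, -07:30): 2022-04-01 13:13 UTC ≤ query < +∞
14·60 + 41 - 450 = 431 min
431 = 0·1440 + 431; 431 = 7·60 + 11 → 07:11, same day
→ 2022-05-02 07:11 FKX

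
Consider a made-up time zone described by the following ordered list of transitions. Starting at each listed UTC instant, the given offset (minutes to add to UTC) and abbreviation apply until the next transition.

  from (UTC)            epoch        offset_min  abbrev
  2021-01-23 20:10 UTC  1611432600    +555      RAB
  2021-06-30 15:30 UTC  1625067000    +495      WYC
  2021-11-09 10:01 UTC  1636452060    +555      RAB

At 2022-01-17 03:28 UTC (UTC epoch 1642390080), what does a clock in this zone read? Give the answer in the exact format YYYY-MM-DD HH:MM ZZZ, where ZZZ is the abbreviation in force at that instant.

2022-01-17 12:43 RAB

Query: 2022-01-17 03:28 UTC
Rule 3/3 (RAB, +09:15): 2021-11-09 10:01 UTC ≤ query < +∞
3·60 + 28 + 555 = 763 min
763 = 0·1440 + 763; 763 = 12·60 + 43 → 12:43, same day
→ 2022-01-17 12:43 RAB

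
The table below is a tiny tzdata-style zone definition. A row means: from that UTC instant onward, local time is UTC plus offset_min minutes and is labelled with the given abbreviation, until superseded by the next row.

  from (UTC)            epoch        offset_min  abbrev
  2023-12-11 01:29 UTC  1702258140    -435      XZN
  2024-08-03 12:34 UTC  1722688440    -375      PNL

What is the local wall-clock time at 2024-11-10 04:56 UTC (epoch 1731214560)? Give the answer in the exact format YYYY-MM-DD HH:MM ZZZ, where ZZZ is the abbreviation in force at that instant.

Query: 2024-11-10 04:56 UTC
Rule 2/2 (PNL, -06:15): 2024-08-03 12:34 UTC ≤ query < +∞
4·60 + 56 - 375 = -79 min
-79 = -1·1440 + 1361; 1361 = 22·60 + 41 → 22:41, 2024-11-10 - 1 day = 2024-11-09
→ 2024-11-09 22:41 PNL

2024-11-09 22:41 PNL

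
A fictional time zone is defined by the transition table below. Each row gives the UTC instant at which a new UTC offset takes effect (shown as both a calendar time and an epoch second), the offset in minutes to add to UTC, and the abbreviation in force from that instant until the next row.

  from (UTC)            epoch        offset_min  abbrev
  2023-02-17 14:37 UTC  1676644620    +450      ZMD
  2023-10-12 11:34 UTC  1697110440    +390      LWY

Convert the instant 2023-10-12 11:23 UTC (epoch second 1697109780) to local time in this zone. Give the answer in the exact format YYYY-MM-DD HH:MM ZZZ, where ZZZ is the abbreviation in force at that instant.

Query: 2023-10-12 11:23 UTC
Rule 1/2 (ZMD, +07:30): 2023-02-17 14:37 UTC ≤ query < 2023-10-12 11:34 UTC
11·60 + 23 + 450 = 1133 min
1133 = 0·1440 + 1133; 1133 = 18·60 + 53 → 18:53, same day
→ 2023-10-12 18:53 ZMD

2023-10-12 18:53 ZMD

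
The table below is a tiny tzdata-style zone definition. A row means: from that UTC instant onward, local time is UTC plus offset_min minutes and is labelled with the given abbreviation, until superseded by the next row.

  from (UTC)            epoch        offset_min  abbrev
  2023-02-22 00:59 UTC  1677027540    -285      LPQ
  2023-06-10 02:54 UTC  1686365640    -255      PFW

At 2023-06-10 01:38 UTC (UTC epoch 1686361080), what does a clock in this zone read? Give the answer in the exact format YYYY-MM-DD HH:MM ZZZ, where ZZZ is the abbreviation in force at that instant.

Query: 2023-06-10 01:38 UTC
Rule 1/2 (LPQ, -04:45): 2023-02-22 00:59 UTC ≤ query < 2023-06-10 02:54 UTC
1·60 + 38 - 285 = -187 min
-187 = -1·1440 + 1253; 1253 = 20·60 + 53 → 20:53, 2023-06-10 - 1 day = 2023-06-09
→ 2023-06-09 20:53 LPQ

2023-06-09 20:53 LPQ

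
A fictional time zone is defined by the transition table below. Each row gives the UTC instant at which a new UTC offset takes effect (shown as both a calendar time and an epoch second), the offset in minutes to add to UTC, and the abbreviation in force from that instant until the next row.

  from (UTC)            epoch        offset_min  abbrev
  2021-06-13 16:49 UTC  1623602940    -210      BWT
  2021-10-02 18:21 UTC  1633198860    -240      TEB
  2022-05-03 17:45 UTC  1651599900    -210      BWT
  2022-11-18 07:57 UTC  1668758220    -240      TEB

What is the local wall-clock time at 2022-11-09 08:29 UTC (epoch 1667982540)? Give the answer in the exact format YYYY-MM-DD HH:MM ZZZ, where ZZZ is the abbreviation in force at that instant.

2022-11-09 04:59 BWT

Query: 2022-11-09 08:29 UTC
Rule 3/4 (BWT, -03:30): 2022-05-03 17:45 UTC ≤ query < 2022-11-18 07:57 UTC
8·60 + 29 - 210 = 299 min
299 = 0·1440 + 299; 299 = 4·60 + 59 → 04:59, same day
→ 2022-11-09 04:59 BWT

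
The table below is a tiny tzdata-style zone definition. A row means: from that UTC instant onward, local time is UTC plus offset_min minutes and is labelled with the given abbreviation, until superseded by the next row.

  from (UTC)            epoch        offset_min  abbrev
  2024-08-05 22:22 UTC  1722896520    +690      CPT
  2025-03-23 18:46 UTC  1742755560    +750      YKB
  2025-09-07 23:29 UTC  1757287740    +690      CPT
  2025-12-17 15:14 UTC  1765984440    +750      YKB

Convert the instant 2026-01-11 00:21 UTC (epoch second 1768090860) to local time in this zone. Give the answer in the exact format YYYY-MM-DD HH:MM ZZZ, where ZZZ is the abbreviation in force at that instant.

2026-01-11 12:51 YKB

Query: 2026-01-11 00:21 UTC
Rule 4/4 (YKB, +12:30): 2025-12-17 15:14 UTC ≤ query < +∞
0·60 + 21 + 750 = 771 min
771 = 0·1440 + 771; 771 = 12·60 + 51 → 12:51, same day
→ 2026-01-11 12:51 YKB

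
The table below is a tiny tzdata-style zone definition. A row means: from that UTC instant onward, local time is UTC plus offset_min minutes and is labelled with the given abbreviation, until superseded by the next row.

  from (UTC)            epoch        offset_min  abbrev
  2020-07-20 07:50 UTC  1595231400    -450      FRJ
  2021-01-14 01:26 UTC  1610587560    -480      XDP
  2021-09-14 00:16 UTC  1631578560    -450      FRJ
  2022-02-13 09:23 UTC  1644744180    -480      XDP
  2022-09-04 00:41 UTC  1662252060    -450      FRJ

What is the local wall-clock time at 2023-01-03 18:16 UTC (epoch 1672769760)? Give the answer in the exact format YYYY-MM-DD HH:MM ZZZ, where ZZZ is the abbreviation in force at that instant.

Query: 2023-01-03 18:16 UTC
Rule 5/5 (FRJ, -07:30): 2022-09-04 00:41 UTC ≤ query < +∞
18·60 + 16 - 450 = 646 min
646 = 0·1440 + 646; 646 = 10·60 + 46 → 10:46, same day
→ 2023-01-03 10:46 FRJ

2023-01-03 10:46 FRJ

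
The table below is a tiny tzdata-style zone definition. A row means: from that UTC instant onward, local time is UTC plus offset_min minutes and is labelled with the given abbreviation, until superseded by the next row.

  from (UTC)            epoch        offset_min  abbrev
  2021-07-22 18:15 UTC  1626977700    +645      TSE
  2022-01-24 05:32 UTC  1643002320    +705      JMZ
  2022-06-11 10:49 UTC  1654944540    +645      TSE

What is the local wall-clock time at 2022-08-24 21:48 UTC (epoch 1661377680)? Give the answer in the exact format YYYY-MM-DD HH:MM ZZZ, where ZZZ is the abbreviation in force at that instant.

2022-08-25 08:33 TSE

Query: 2022-08-24 21:48 UTC
Rule 3/3 (TSE, +10:45): 2022-06-11 10:49 UTC ≤ query < +∞
21·60 + 48 + 645 = 1953 min
1953 = 1·1440 + 513; 513 = 8·60 + 33 → 08:33, 2022-08-24 + 1 day = 2022-08-25
→ 2022-08-25 08:33 TSE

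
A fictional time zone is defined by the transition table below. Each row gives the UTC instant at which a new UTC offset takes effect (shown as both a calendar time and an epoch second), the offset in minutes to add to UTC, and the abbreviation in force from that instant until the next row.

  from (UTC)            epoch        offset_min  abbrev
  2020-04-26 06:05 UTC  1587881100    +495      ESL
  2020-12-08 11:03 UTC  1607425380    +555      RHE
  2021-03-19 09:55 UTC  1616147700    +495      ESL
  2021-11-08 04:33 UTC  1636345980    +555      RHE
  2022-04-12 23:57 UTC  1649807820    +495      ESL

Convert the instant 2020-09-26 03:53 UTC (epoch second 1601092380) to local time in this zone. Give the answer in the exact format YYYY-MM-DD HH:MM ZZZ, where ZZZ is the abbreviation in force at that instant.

Query: 2020-09-26 03:53 UTC
Rule 1/5 (ESL, +08:15): 2020-04-26 06:05 UTC ≤ query < 2020-12-08 11:03 UTC
3·60 + 53 + 495 = 728 min
728 = 0·1440 + 728; 728 = 12·60 + 8 → 12:08, same day
→ 2020-09-26 12:08 ESL

2020-09-26 12:08 ESL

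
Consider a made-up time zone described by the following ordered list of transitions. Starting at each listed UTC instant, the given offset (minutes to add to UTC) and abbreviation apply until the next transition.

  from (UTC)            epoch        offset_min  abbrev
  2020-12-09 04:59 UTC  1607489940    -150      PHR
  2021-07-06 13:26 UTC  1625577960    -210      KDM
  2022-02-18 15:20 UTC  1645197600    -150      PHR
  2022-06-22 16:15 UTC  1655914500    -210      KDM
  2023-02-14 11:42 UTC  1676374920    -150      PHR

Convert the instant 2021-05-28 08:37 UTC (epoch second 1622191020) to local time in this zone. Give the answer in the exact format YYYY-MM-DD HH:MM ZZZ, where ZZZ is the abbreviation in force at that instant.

2021-05-28 06:07 PHR

Query: 2021-05-28 08:37 UTC
Rule 1/5 (PHR, -02:30): 2020-12-09 04:59 UTC ≤ query < 2021-07-06 13:26 UTC
8·60 + 37 - 150 = 367 min
367 = 0·1440 + 367; 367 = 6·60 + 7 → 06:07, same day
→ 2021-05-28 06:07 PHR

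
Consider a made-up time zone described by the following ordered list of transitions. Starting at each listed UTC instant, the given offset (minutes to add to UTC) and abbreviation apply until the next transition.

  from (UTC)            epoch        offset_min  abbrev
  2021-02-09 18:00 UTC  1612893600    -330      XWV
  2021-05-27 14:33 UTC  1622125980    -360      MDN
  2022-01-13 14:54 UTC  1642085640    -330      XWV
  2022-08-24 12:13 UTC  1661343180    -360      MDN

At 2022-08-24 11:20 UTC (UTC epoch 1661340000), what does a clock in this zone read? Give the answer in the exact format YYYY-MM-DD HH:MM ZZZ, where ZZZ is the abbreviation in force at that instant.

2022-08-24 05:50 XWV

Query: 2022-08-24 11:20 UTC
Rule 3/4 (XWV, -05:30): 2022-01-13 14:54 UTC ≤ query < 2022-08-24 12:13 UTC
11·60 + 20 - 330 = 350 min
350 = 0·1440 + 350; 350 = 5·60 + 50 → 05:50, same day
→ 2022-08-24 05:50 XWV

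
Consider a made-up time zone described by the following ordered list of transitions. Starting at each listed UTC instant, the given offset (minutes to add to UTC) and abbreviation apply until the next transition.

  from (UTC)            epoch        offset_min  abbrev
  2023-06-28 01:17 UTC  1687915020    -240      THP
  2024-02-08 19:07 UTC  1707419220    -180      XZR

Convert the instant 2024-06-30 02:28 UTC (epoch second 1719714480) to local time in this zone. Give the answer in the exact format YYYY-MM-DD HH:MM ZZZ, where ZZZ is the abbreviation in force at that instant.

2024-06-29 23:28 XZR

Query: 2024-06-30 02:28 UTC
Rule 2/2 (XZR, -03:00): 2024-02-08 19:07 UTC ≤ query < +∞
2·60 + 28 - 180 = -32 min
-32 = -1·1440 + 1408; 1408 = 23·60 + 28 → 23:28, 2024-06-30 - 1 day = 2024-06-29
→ 2024-06-29 23:28 XZR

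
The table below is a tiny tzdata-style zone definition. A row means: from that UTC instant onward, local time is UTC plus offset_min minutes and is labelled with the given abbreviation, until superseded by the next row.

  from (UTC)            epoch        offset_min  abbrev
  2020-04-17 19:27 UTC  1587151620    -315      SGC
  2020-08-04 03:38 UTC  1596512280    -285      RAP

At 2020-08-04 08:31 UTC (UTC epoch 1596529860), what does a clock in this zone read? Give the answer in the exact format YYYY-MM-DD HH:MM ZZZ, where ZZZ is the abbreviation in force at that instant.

2020-08-04 03:46 RAP

Query: 2020-08-04 08:31 UTC
Rule 2/2 (RAP, -04:45): 2020-08-04 03:38 UTC ≤ query < +∞
8·60 + 31 - 285 = 226 min
226 = 0·1440 + 226; 226 = 3·60 + 46 → 03:46, same day
→ 2020-08-04 03:46 RAP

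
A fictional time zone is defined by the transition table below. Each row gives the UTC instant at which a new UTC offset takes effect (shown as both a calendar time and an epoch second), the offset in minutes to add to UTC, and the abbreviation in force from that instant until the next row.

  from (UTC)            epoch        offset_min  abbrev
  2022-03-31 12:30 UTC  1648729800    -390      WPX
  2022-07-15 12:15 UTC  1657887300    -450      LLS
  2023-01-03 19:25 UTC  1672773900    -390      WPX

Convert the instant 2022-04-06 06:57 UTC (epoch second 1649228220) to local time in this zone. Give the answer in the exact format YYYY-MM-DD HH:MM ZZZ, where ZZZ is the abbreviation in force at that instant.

2022-04-06 00:27 WPX

Query: 2022-04-06 06:57 UTC
Rule 1/3 (WPX, -06:30): 2022-03-31 12:30 UTC ≤ query < 2022-07-15 12:15 UTC
6·60 + 57 - 390 = 27 min
27 = 0·1440 + 27; 27 = 0·60 + 27 → 00:27, same day
→ 2022-04-06 00:27 WPX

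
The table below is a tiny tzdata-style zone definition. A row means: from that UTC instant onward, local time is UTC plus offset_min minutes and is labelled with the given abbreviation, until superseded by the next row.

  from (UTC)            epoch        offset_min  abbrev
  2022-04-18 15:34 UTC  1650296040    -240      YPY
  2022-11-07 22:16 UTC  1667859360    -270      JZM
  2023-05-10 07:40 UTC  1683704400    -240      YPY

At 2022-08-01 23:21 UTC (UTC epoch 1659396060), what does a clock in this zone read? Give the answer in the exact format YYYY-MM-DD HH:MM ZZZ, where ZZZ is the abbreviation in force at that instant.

Query: 2022-08-01 23:21 UTC
Rule 1/3 (YPY, -04:00): 2022-04-18 15:34 UTC ≤ query < 2022-11-07 22:16 UTC
23·60 + 21 - 240 = 1161 min
1161 = 0·1440 + 1161; 1161 = 19·60 + 21 → 19:21, same day
→ 2022-08-01 19:21 YPY

2022-08-01 19:21 YPY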